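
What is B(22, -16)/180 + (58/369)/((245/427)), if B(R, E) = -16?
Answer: 478/2583 ≈ 0.18506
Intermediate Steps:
B(22, -16)/180 + (58/369)/((245/427)) = -16/180 + (58/369)/((245/427)) = -16*1/180 + (58*(1/369))/((245*(1/427))) = -4/45 + 58/(369*(35/61)) = -4/45 + (58/369)*(61/35) = -4/45 + 3538/12915 = 478/2583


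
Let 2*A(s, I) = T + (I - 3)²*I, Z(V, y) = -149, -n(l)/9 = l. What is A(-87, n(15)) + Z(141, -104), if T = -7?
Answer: -2571245/2 ≈ -1.2856e+6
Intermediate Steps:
n(l) = -9*l
A(s, I) = -7/2 + I*(-3 + I)²/2 (A(s, I) = (-7 + (I - 3)²*I)/2 = (-7 + (-3 + I)²*I)/2 = (-7 + I*(-3 + I)²)/2 = -7/2 + I*(-3 + I)²/2)
A(-87, n(15)) + Z(141, -104) = (-7/2 + (-9*15)*(-3 - 9*15)²/2) - 149 = (-7/2 + (½)*(-135)*(-3 - 135)²) - 149 = (-7/2 + (½)*(-135)*(-138)²) - 149 = (-7/2 + (½)*(-135)*19044) - 149 = (-7/2 - 1285470) - 149 = -2570947/2 - 149 = -2571245/2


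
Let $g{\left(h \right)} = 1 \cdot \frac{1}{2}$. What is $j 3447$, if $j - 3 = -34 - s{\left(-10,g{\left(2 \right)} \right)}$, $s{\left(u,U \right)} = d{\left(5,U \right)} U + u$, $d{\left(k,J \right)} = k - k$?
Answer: $-72387$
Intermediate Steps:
$d{\left(k,J \right)} = 0$
$g{\left(h \right)} = \frac{1}{2}$ ($g{\left(h \right)} = 1 \cdot \frac{1}{2} = \frac{1}{2}$)
$s{\left(u,U \right)} = u$ ($s{\left(u,U \right)} = 0 U + u = 0 + u = u$)
$j = -21$ ($j = 3 - 24 = -21$)
$j 3447 = \left(-21\right) 3447 = -72387$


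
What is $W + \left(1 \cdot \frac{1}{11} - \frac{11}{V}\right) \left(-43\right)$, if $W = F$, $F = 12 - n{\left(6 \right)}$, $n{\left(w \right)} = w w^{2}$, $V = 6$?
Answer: $- \frac{8519}{66} \approx -129.08$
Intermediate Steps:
$n{\left(w \right)} = w^{3}$
$F = -204$ ($F = 12 - 6^{3} = 12 - 216 = -204$)
$W = -204$
$W + \left(1 \cdot \frac{1}{11} - \frac{11}{V}\right) \left(-43\right) = -204 + \left(1 \cdot \frac{1}{11} - \frac{11}{6}\right) \left(-43\right) = -204 + \left(\frac{1}{11} - \frac{11}{6}\right) \left(-43\right) = -204 - - \frac{4945}{66} = -204 + \frac{4945}{66} = - \frac{8519}{66}$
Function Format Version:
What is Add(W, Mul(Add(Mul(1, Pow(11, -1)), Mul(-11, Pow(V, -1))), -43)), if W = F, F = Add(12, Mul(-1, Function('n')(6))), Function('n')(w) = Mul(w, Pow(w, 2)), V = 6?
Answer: Rational(-8519, 66) ≈ -129.08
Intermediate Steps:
Function('n')(w) = Pow(w, 3)
F = -204 (F = Add(12, Mul(-1, Pow(6, 3))) = Add(12, Mul(-1, 216)) = Add(12, -216) = -204)
W = -204
Add(W, Mul(Add(Mul(1, Pow(11, -1)), Mul(-11, Pow(V, -1))), -43)) = Add(-204, Mul(Add(Mul(1, Pow(11, -1)), Mul(-11, Pow(6, -1))), -43)) = Add(-204, Mul(Add(Mul(1, Rational(1, 11)), Mul(-11, Rational(1, 6))), -43)) = Add(-204, Mul(Add(Rational(1, 11), Rational(-11, 6)), -43)) = Add(-204, Mul(Rational(-115, 66), -43)) = Add(-204, Rational(4945, 66)) = Rational(-8519, 66)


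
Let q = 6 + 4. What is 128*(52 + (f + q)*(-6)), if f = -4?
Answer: 2048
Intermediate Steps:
q = 10
128*(52 + (f + q)*(-6)) = 128*(52 + (-4 + 10)*(-6)) = 128*(52 + 6*(-6)) = 128*(52 - 36) = 128*16 = 2048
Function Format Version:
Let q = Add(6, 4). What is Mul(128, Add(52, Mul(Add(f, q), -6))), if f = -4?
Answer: 2048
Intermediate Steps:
q = 10
Mul(128, Add(52, Mul(Add(f, q), -6))) = Mul(128, Add(52, Mul(Add(-4, 10), -6))) = Mul(128, Add(52, Mul(6, -6))) = Mul(128, Add(52, -36)) = Mul(128, 16) = 2048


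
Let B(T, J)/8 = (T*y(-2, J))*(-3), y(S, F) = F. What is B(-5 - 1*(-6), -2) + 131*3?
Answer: 441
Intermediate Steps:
B(T, J) = -24*J*T (B(T, J) = 8*((T*J)*(-3)) = 8*((J*T)*(-3)) = 8*(-3*J*T) = -24*J*T)
B(-5 - 1*(-6), -2) + 131*3 = -24*(-2)*(-5 - 1*(-6)) + 131*3 = -24*(-2)*(-5 + 6) + 393 = -24*(-2)*1 + 393 = 48 + 393 = 441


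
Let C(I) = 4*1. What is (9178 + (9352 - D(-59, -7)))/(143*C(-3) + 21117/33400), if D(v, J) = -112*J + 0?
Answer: 592716400/19125917 ≈ 30.990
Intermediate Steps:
D(v, J) = -112*J
C(I) = 4
(9178 + (9352 - D(-59, -7)))/(143*C(-3) + 21117/33400) = (9178 + (9352 - (-112)*(-7)))/(143*4 + 21117/33400) = (9178 + (9352 - 1*784))/(572 + 21117*(1/33400)) = (9178 + (9352 - 784))/(572 + 21117/33400) = (9178 + 8568)/(19125917/33400) = 17746*(33400/19125917) = 592716400/19125917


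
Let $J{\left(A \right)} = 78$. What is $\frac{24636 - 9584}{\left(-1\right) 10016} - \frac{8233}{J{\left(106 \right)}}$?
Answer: $- \frac{10454473}{97656} \approx -107.05$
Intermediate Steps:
$\frac{24636 - 9584}{\left(-1\right) 10016} - \frac{8233}{J{\left(106 \right)}} = \frac{24636 - 9584}{\left(-1\right) 10016} - \frac{8233}{78} = \frac{15052}{-10016} - \frac{8233}{78} = 15052 \left(- \frac{1}{10016}\right) - \frac{8233}{78} = - \frac{3763}{2504} - \frac{8233}{78} = - \frac{10454473}{97656}$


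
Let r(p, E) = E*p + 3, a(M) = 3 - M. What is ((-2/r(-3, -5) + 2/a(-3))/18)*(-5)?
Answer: -5/81 ≈ -0.061728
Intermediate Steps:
r(p, E) = 3 + E*p
((-2/r(-3, -5) + 2/a(-3))/18)*(-5) = ((-2/(3 - 5*(-3)) + 2/(3 - 1*(-3)))/18)*(-5) = ((-2/(3 + 15) + 2/(3 + 3))/18)*(-5) = ((-2/18 + 2/6)/18)*(-5) = ((-2*1/18 + 2*(⅙))/18)*(-5) = ((-⅑ + ⅓)/18)*(-5) = ((1/18)*(2/9))*(-5) = (1/81)*(-5) = -5/81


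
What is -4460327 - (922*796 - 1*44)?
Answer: -5194195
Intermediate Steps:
-4460327 - (922*796 - 1*44) = -4460327 - (733912 - 44) = -4460327 - 1*733868 = -4460327 - 733868 = -5194195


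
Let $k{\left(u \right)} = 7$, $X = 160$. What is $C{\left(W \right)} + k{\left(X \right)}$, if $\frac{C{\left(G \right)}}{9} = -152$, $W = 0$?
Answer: $-1361$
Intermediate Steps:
$C{\left(G \right)} = -1368$ ($C{\left(G \right)} = 9 \left(-152\right) = -1368$)
$C{\left(W \right)} + k{\left(X \right)} = -1368 + 7 = -1361$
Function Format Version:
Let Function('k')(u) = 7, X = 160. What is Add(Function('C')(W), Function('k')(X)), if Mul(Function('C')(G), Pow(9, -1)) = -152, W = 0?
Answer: -1361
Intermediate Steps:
Function('C')(G) = -1368 (Function('C')(G) = Mul(9, -152) = -1368)
Add(Function('C')(W), Function('k')(X)) = Add(-1368, 7) = -1361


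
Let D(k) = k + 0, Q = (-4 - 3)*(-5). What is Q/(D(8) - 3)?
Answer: 7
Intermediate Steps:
Q = 35 (Q = -7*(-5) = 35)
D(k) = k
Q/(D(8) - 3) = 35/(8 - 3) = 35/5 = 35*(⅕) = 7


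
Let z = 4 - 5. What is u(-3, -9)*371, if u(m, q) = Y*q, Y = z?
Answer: 3339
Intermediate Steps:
z = -1
Y = -1
u(m, q) = -q
u(-3, -9)*371 = -1*(-9)*371 = 9*371 = 3339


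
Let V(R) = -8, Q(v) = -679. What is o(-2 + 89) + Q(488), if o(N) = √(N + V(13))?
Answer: -679 + √79 ≈ -670.11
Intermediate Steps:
o(N) = √(-8 + N) (o(N) = √(N - 8) = √(-8 + N))
o(-2 + 89) + Q(488) = √(-8 + (-2 + 89)) - 679 = √(-8 + 87) - 679 = √79 - 679 = -679 + √79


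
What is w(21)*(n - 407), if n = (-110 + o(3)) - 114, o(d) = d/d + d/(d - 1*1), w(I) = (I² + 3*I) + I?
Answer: -659925/2 ≈ -3.2996e+5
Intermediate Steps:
w(I) = I² + 4*I
o(d) = 1 + d/(-1 + d) (o(d) = 1 + d/(d - 1) = 1 + d/(-1 + d))
n = -443/2 (n = (-110 + (-1 + 2*3)/(-1 + 3)) - 114 = (-110 + (-1 + 6)/2) - 114 = (-110 + (½)*5) - 114 = (-110 + 5/2) - 114 = -215/2 - 114 = -443/2 ≈ -221.50)
w(21)*(n - 407) = (21*(4 + 21))*(-443/2 - 407) = (21*25)*(-1257/2) = 525*(-1257/2) = -659925/2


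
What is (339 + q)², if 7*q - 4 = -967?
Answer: 1988100/49 ≈ 40574.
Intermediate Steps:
q = -963/7 (q = 4/7 + (⅐)*(-967) = 4/7 - 967/7 = -963/7 ≈ -137.57)
(339 + q)² = (339 - 963/7)² = (1410/7)² = 1988100/49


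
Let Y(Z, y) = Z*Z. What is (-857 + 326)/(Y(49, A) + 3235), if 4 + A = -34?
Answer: -531/5636 ≈ -0.094216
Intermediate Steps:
A = -38 (A = -4 - 34 = -38)
Y(Z, y) = Z**2
(-857 + 326)/(Y(49, A) + 3235) = (-857 + 326)/(49**2 + 3235) = -531/(2401 + 3235) = -531/5636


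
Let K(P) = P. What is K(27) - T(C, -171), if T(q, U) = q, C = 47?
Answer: -20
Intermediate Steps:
K(27) - T(C, -171) = 27 - 1*47 = 27 - 47 = -20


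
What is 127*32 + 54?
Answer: 4118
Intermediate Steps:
127*32 + 54 = 4064 + 54 = 4118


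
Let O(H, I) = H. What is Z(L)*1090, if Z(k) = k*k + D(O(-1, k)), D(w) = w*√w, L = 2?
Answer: 4360 - 1090*I ≈ 4360.0 - 1090.0*I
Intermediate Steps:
D(w) = w^(3/2)
Z(k) = k² - I (Z(k) = k*k + (-1)^(3/2) = k² - I)
Z(L)*1090 = (2² - I)*1090 = (4 - I)*1090 = 4360 - 1090*I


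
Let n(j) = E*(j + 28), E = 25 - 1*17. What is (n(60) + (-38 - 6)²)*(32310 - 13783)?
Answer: 48911280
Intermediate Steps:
E = 8 (E = 25 - 17 = 8)
n(j) = 224 + 8*j (n(j) = 8*(j + 28) = 8*(28 + j) = 224 + 8*j)
(n(60) + (-38 - 6)²)*(32310 - 13783) = ((224 + 8*60) + (-38 - 6)²)*(32310 - 13783) = ((224 + 480) + (-44)²)*18527 = (704 + 1936)*18527 = 2640*18527 = 48911280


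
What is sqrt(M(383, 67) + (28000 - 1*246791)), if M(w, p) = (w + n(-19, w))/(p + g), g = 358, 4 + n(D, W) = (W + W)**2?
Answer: 24*I*sqrt(2727055)/85 ≈ 466.27*I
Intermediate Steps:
n(D, W) = -4 + 4*W**2 (n(D, W) = -4 + (W + W)**2 = -4 + (2*W)**2 = -4 + 4*W**2)
M(w, p) = (-4 + w + 4*w**2)/(358 + p) (M(w, p) = (w + (-4 + 4*w**2))/(p + 358) = (-4 + w + 4*w**2)/(358 + p))
sqrt(M(383, 67) + (28000 - 1*246791)) = sqrt((-4 + 383 + 4*383**2)/(358 + 67) + (28000 - 1*246791)) = sqrt((-4 + 383 + 4*146689)/425 + (28000 - 246791)) = sqrt((-4 + 383 + 586756)/425 - 218791) = sqrt((1/425)*587135 - 218791) = sqrt(117427/85 - 218791) = sqrt(-18479808/85) = 24*I*sqrt(2727055)/85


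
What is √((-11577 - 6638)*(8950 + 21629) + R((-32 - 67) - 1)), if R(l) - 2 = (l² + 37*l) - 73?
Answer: 4*I*√34811891 ≈ 23601.0*I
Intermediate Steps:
R(l) = -71 + l² + 37*l (R(l) = 2 + ((l² + 37*l) - 73) = 2 + (-73 + l² + 37*l) = -71 + l² + 37*l)
√((-11577 - 6638)*(8950 + 21629) + R((-32 - 67) - 1)) = √((-11577 - 6638)*(8950 + 21629) + (-71 + ((-32 - 67) - 1)² + 37*((-32 - 67) - 1))) = √(-18215*30579 + (-71 + (-99 - 1)² + 37*(-99 - 1))) = √(-556996485 + (-71 + (-100)² + 37*(-100))) = √(-556996485 + (-71 + 10000 - 3700)) = √(-556996485 + 6229) = √(-556990256) = 4*I*√34811891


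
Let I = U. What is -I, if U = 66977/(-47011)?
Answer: 66977/47011 ≈ 1.4247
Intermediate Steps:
U = -66977/47011 (U = 66977*(-1/47011) = -66977/47011 ≈ -1.4247)
I = -66977/47011 ≈ -1.4247
-I = -1*(-66977/47011) = 66977/47011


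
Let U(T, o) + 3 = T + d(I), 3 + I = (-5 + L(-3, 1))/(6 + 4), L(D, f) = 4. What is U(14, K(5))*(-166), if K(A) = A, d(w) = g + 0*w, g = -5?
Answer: -996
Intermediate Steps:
I = -31/10 (I = -3 + (-5 + 4)/(6 + 4) = -3 - 1/10 = -31/10 ≈ -3.1000)
d(w) = -5 (d(w) = -5 + 0*w = -5 + 0 = -5)
U(T, o) = -8 + T (U(T, o) = -3 + (T - 5) = -3 + (-5 + T) = -8 + T)
U(14, K(5))*(-166) = (-8 + 14)*(-166) = 6*(-166) = -996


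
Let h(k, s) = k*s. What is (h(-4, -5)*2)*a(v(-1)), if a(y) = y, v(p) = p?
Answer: -40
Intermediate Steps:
(h(-4, -5)*2)*a(v(-1)) = (-4*(-5)*2)*(-1) = (20*2)*(-1) = 40*(-1) = -40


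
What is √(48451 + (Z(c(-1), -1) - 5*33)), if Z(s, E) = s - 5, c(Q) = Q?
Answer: 2*√12070 ≈ 219.73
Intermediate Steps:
Z(s, E) = -5 + s
√(48451 + (Z(c(-1), -1) - 5*33)) = √(48451 + ((-5 - 1) - 5*33)) = √(48451 + (-6 - 165)) = √(48451 - 171) = √48280 = 2*√12070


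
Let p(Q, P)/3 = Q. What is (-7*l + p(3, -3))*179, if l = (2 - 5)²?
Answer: -9666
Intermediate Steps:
p(Q, P) = 3*Q
l = 9 (l = (-3)² = 9)
(-7*l + p(3, -3))*179 = (-7*9 + 3*3)*179 = (-63 + 9)*179 = -54*179 = -9666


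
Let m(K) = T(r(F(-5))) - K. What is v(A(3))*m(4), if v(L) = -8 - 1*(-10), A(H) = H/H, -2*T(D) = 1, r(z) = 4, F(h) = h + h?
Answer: -9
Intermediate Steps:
F(h) = 2*h
T(D) = -1/2 (T(D) = -1/2*1 = -1/2)
m(K) = -1/2 - K
A(H) = 1
v(L) = 2 (v(L) = -8 + 10 = 2)
v(A(3))*m(4) = 2*(-1/2 - 1*4) = 2*(-1/2 - 4) = 2*(-9/2) = -9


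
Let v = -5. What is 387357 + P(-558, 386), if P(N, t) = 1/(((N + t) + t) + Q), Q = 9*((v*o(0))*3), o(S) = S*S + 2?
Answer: 21691991/56 ≈ 3.8736e+5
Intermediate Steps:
o(S) = 2 + S² (o(S) = S² + 2 = 2 + S²)
Q = -270 (Q = 9*(-5*(2 + 0²)*3) = 9*(-5*(2 + 0)*3) = 9*(-5*2*3) = 9*(-10*3) = 9*(-30) = -270)
P(N, t) = 1/(-270 + N + 2*t) (P(N, t) = 1/(((N + t) + t) - 270) = 1/((N + 2*t) - 270) = 1/(-270 + N + 2*t))
387357 + P(-558, 386) = 387357 + 1/(-270 - 558 + 2*386) = 387357 + 1/(-270 - 558 + 772) = 387357 + 1/(-56) = 387357 - 1/56 = 21691991/56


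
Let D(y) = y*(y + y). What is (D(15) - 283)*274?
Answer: 45758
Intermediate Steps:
D(y) = 2*y² (D(y) = y*(2*y) = 2*y²)
(D(15) - 283)*274 = (2*15² - 283)*274 = (2*225 - 283)*274 = (450 - 283)*274 = 167*274 = 45758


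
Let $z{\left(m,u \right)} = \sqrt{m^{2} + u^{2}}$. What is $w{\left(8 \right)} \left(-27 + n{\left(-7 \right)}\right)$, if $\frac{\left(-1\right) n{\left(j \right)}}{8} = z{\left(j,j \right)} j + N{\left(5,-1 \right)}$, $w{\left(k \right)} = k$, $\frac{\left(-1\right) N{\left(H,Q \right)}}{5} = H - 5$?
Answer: $-216 + 3136 \sqrt{2} \approx 4219.0$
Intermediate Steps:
$N{\left(H,Q \right)} = 25 - 5 H$ ($N{\left(H,Q \right)} = - 5 \left(H - 5\right) = - 5 \left(-5 + H\right) = 25 - 5 H$)
$n{\left(j \right)} = - 8 j \sqrt{2} \sqrt{j^{2}}$ ($n{\left(j \right)} = - 8 \left(\sqrt{j^{2} + j^{2}} j + \left(25 - 25\right)\right) = - 8 \left(\sqrt{2 j^{2}} j + \left(25 - 25\right)\right) = - 8 \left(\sqrt{2} \sqrt{j^{2}} j + 0\right) = - 8 \left(j \sqrt{2} \sqrt{j^{2}} + 0\right) = - 8 j \sqrt{2} \sqrt{j^{2}}$)
$w{\left(8 \right)} \left(-27 + n{\left(-7 \right)}\right) = 8 \left(-27 - - 56 \sqrt{2} \sqrt{\left(-7\right)^{2}}\right) = 8 \left(-27 - - 56 \sqrt{2} \sqrt{49}\right) = 8 \left(-27 - \left(-56\right) \sqrt{2} \cdot 7\right) = 8 \left(-27 + 392 \sqrt{2}\right) = -216 + 3136 \sqrt{2}$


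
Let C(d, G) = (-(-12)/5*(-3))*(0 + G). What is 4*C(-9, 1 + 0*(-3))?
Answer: -144/5 ≈ -28.800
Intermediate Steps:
C(d, G) = -36*G/5 (C(d, G) = (-(-12)/5*(-3))*G = (-4*(-3/5)*(-3))*G = ((12/5)*(-3))*G = -36*G/5)
4*C(-9, 1 + 0*(-3)) = 4*(-36*(1 + 0*(-3))/5) = 4*(-36*(1 + 0)/5) = 4*(-36/5*1) = 4*(-36/5) = -144/5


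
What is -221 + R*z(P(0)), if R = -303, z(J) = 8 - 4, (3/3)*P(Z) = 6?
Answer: -1433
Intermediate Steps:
P(Z) = 6
z(J) = 4
-221 + R*z(P(0)) = -221 - 303*4 = -221 - 1212 = -1433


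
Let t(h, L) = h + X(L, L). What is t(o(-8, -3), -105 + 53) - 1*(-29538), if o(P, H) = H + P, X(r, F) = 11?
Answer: 29538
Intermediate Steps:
t(h, L) = 11 + h (t(h, L) = h + 11 = 11 + h)
t(o(-8, -3), -105 + 53) - 1*(-29538) = (11 + (-3 - 8)) - 1*(-29538) = (11 - 11) + 29538 = 0 + 29538 = 29538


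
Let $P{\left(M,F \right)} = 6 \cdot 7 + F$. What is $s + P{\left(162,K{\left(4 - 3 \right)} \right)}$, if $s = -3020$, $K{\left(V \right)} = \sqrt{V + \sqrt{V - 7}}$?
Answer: $-2978 + \sqrt{1 + i \sqrt{6}} \approx -2976.6 + 0.90712 i$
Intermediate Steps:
$K{\left(V \right)} = \sqrt{V + \sqrt{-7 + V}}$
$P{\left(M,F \right)} = 42 + F$
$s + P{\left(162,K{\left(4 - 3 \right)} \right)} = -3020 + \left(42 + \sqrt{\left(4 - 3\right) + \sqrt{-7 + \left(4 - 3\right)}}\right) = -3020 + \left(42 + \sqrt{1 + \sqrt{-7 + 1}}\right) = -3020 + \left(42 + \sqrt{1 + \sqrt{-6}}\right) = -3020 + \left(42 + \sqrt{1 + i \sqrt{6}}\right) = -2978 + \sqrt{1 + i \sqrt{6}}$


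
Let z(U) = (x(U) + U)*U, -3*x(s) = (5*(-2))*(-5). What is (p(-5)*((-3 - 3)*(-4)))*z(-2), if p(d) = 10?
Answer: 8960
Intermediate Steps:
x(s) = -50/3 (x(s) = -5*(-2)*(-5)/3 = -(-10)*(-5)/3 = -1/3*50 = -50/3)
z(U) = U*(-50/3 + U) (z(U) = (-50/3 + U)*U = U*(-50/3 + U))
(p(-5)*((-3 - 3)*(-4)))*z(-2) = (10*((-3 - 3)*(-4)))*((1/3)*(-2)*(-50 + 3*(-2))) = (10*(-6*(-4)))*((1/3)*(-2)*(-50 - 6)) = (10*24)*((1/3)*(-2)*(-56)) = 240*(112/3) = 8960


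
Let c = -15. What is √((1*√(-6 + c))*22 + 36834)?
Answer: √(36834 + 22*I*√21) ≈ 191.92 + 0.2626*I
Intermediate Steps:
√((1*√(-6 + c))*22 + 36834) = √((1*√(-6 - 15))*22 + 36834) = √((1*√(-21))*22 + 36834) = √((1*(I*√21))*22 + 36834) = √((I*√21)*22 + 36834) = √(22*I*√21 + 36834) = √(36834 + 22*I*√21)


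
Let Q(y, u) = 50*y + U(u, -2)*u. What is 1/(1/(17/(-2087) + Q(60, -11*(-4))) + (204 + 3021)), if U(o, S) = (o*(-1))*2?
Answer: 1819881/5869114138 ≈ 0.00031008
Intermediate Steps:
U(o, S) = -2*o (U(o, S) = -o*2 = -2*o)
Q(y, u) = -2*u**2 + 50*y (Q(y, u) = 50*y + (-2*u)*u = 50*y - 2*u**2 = -2*u**2 + 50*y)
1/(1/(17/(-2087) + Q(60, -11*(-4))) + (204 + 3021)) = 1/(1/(17/(-2087) + (-2*(-11*(-4))**2 + 50*60)) + (204 + 3021)) = 1/(1/(17*(-1/2087) + (-2*44**2 + 3000)) + 3225) = 1/(1/(-17/2087 + (-2*1936 + 3000)) + 3225) = 1/(1/(-17/2087 + (-3872 + 3000)) + 3225) = 1/(1/(-17/2087 - 872) + 3225) = 1/(1/(-1819881/2087) + 3225) = 1/(-2087/1819881 + 3225) = 1/(5869114138/1819881) = 1819881/5869114138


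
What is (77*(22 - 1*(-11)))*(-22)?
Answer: -55902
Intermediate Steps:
(77*(22 - 1*(-11)))*(-22) = (77*(22 + 11))*(-22) = (77*33)*(-22) = 2541*(-22) = -55902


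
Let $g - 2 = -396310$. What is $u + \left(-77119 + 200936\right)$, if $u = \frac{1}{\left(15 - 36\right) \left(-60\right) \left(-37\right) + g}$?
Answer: $\frac{54842016175}{442928} \approx 1.2382 \cdot 10^{5}$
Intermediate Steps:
$g = -396308$ ($g = 2 - 396310 = -396308$)
$u = - \frac{1}{442928}$ ($u = \frac{1}{\left(15 - 36\right) \left(-60\right) \left(-37\right) - 396308} = \frac{1}{\left(-21\right) \left(-60\right) \left(-37\right) - 396308} = \frac{1}{1260 \left(-37\right) - 396308} = \frac{1}{-46620 - 396308} = \frac{1}{-442928} = - \frac{1}{442928} \approx -2.2577 \cdot 10^{-6}$)
$u + \left(-77119 + 200936\right) = - \frac{1}{442928} + \left(-77119 + 200936\right) = - \frac{1}{442928} + 123817 = \frac{54842016175}{442928}$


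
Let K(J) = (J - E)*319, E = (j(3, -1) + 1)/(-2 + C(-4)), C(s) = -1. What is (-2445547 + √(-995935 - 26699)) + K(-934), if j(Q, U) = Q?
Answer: -8229203/3 + 3*I*√113626 ≈ -2.7431e+6 + 1011.3*I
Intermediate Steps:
E = -4/3 (E = (3 + 1)/(-2 - 1) = 4/(-3) = 4*(-⅓) = -4/3 ≈ -1.3333)
K(J) = 1276/3 + 319*J (K(J) = (J - 1*(-4/3))*319 = (J + 4/3)*319 = (4/3 + J)*319 = 1276/3 + 319*J)
(-2445547 + √(-995935 - 26699)) + K(-934) = (-2445547 + √(-995935 - 26699)) + (1276/3 + 319*(-934)) = (-2445547 + √(-1022634)) + (1276/3 - 297946) = (-2445547 + 3*I*√113626) - 892562/3 = -8229203/3 + 3*I*√113626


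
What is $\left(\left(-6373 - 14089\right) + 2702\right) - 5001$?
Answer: $-22761$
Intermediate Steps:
$\left(\left(-6373 - 14089\right) + 2702\right) - 5001 = \left(-20462 + 2702\right) - 5001 = -17760 - 5001 = -22761$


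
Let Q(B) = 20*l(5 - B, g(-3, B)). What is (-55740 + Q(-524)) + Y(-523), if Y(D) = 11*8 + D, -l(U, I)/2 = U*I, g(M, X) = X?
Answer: 11031665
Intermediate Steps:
l(U, I) = -2*I*U (l(U, I) = -2*U*I = -2*I*U)
Y(D) = 88 + D
Q(B) = -40*B*(5 - B) (Q(B) = 20*(-2*B*(5 - B)) = -40*B*(5 - B))
(-55740 + Q(-524)) + Y(-523) = (-55740 + 40*(-524)*(-5 - 524)) + (88 - 523) = (-55740 + 40*(-524)*(-529)) - 435 = (-55740 + 11087840) - 435 = 11032100 - 435 = 11031665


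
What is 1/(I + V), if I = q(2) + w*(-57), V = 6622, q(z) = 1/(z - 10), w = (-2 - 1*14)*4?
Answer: 8/82159 ≈ 9.7372e-5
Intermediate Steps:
w = -64 (w = (-2 - 14)*4 = -16*4 = -64)
q(z) = 1/(-10 + z)
I = 29183/8 (I = 1/(-10 + 2) - 64*(-57) = 1/(-8) + 3648 = -1/8 + 3648 = 29183/8 ≈ 3647.9)
1/(I + V) = 1/(29183/8 + 6622) = 1/(82159/8) = 8/82159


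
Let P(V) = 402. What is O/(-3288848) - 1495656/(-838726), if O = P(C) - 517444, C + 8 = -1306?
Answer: 1338160453195/689610581912 ≈ 1.9405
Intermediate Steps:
C = -1314 (C = -8 - 1306 = -1314)
O = -517042 (O = 402 - 517444 = -517042)
O/(-3288848) - 1495656/(-838726) = -517042/(-3288848) - 1495656/(-838726) = -517042*(-1/3288848) - 1495656*(-1/838726) = 258521/1644424 + 747828/419363 = 1338160453195/689610581912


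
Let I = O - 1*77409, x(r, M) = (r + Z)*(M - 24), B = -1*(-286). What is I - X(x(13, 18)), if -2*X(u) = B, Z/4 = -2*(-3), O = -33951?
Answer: -111217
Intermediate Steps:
Z = 24 (Z = 4*(-2*(-3)) = 4*6 = 24)
B = 286
x(r, M) = (-24 + M)*(24 + r) (x(r, M) = (r + 24)*(M - 24) = (24 + r)*(-24 + M) = (-24 + M)*(24 + r))
X(u) = -143 (X(u) = -1/2*286 = -143)
I = -111360 (I = -33951 - 1*77409 = -33951 - 77409 = -111360)
I - X(x(13, 18)) = -111360 - 1*(-143) = -111360 + 143 = -111217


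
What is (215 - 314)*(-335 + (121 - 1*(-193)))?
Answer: 2079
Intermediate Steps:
(215 - 314)*(-335 + (121 - 1*(-193))) = -99*(-335 + (121 + 193)) = -99*(-335 + 314) = -99*(-21) = 2079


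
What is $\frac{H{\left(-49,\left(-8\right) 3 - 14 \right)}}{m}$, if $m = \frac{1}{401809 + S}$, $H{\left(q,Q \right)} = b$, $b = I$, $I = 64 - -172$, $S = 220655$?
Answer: $146901504$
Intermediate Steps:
$I = 236$ ($I = 64 + 172 = 236$)
$b = 236$
$H{\left(q,Q \right)} = 236$
$m = \frac{1}{622464}$ ($m = \frac{1}{401809 + 220655} = \frac{1}{622464} \approx 1.6065 \cdot 10^{-6}$)
$\frac{H{\left(-49,\left(-8\right) 3 - 14 \right)}}{m} = 236 \frac{1}{\frac{1}{622464}} = 236 \cdot 622464 = 146901504$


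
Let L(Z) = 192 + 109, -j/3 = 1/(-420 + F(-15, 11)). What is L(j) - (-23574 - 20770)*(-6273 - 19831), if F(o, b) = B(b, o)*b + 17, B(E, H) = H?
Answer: -1157555475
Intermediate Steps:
F(o, b) = 17 + b*o (F(o, b) = o*b + 17 = b*o + 17 = 17 + b*o)
j = 3/568 (j = -3/(-420 + (17 + 11*(-15))) = -3/(-420 + (17 - 165)) = -3/(-420 - 148) = -3/(-568) = -3*(-1/568) = 3/568 ≈ 0.0052817)
L(Z) = 301
L(j) - (-23574 - 20770)*(-6273 - 19831) = 301 - (-23574 - 20770)*(-6273 - 19831) = 301 - (-44344)*(-26104) = 301 - 1*1157555776 = 301 - 1157555776 = -1157555475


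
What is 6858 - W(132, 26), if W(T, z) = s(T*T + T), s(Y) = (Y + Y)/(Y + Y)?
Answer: 6857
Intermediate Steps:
s(Y) = 1 (s(Y) = (2*Y)/((2*Y)) = (2*Y)*(1/(2*Y)) = 1)
W(T, z) = 1
6858 - W(132, 26) = 6858 - 1*1 = 6858 - 1 = 6857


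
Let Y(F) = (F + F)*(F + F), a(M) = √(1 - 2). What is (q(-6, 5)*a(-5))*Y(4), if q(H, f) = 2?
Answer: 128*I ≈ 128.0*I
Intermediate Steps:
a(M) = I (a(M) = √(-1) = I)
Y(F) = 4*F² (Y(F) = (2*F)*(2*F) = 4*F²)
(q(-6, 5)*a(-5))*Y(4) = (2*I)*(4*4²) = (2*I)*(4*16) = (2*I)*64 = 128*I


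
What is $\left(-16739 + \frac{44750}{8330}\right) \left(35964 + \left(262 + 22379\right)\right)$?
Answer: $- \frac{816901658760}{833} \approx -9.8067 \cdot 10^{8}$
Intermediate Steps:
$\left(-16739 + \frac{44750}{8330}\right) \left(35964 + \left(262 + 22379\right)\right) = \left(-16739 + 44750 \cdot \frac{1}{8330}\right) \left(35964 + 22641\right) = \left(-16739 + \frac{4475}{833}\right) 58605 = \left(- \frac{13939112}{833}\right) 58605 = - \frac{816901658760}{833}$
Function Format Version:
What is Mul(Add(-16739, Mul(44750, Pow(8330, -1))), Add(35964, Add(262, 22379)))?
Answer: Rational(-816901658760, 833) ≈ -9.8067e+8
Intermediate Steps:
Mul(Add(-16739, Mul(44750, Pow(8330, -1))), Add(35964, Add(262, 22379))) = Mul(Add(-16739, Mul(44750, Rational(1, 8330))), Add(35964, 22641)) = Mul(Add(-16739, Rational(4475, 833)), 58605) = Mul(Rational(-13939112, 833), 58605) = Rational(-816901658760, 833)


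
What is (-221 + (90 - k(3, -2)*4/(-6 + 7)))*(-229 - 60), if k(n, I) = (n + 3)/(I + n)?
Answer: 44795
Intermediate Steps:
k(n, I) = (3 + n)/(I + n)
(-221 + (90 - k(3, -2)*4/(-6 + 7)))*(-229 - 60) = (-221 + (90 - ((3 + 3)/(-2 + 3))*4/(-6 + 7)))*(-229 - 60) = (-221 + (90 - (6/1)*4/1))*(-289) = (-221 + (90 - (1*6)*4))*(-289) = (-221 + (90 - 6*4))*(-289) = (-221 + (90 - 24))*(-289) = (-221 + 66)*(-289) = -155*(-289) = 44795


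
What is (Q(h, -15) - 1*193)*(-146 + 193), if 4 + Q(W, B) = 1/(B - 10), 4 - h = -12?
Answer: -231522/25 ≈ -9260.9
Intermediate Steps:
h = 16 (h = 4 - 1*(-12) = 4 + 12 = 16)
Q(W, B) = -4 + 1/(-10 + B) (Q(W, B) = -4 + 1/(B - 10) = -4 + 1/(-10 + B))
(Q(h, -15) - 1*193)*(-146 + 193) = ((41 - 4*(-15))/(-10 - 15) - 1*193)*(-146 + 193) = ((41 + 60)/(-25) - 193)*47 = (-1/25*101 - 193)*47 = (-101/25 - 193)*47 = -4926/25*47 = -231522/25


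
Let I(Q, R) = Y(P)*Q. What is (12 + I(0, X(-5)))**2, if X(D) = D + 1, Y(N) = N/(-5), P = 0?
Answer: 144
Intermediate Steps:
Y(N) = -N/5 (Y(N) = N*(-1/5) = -N/5)
X(D) = 1 + D
I(Q, R) = 0 (I(Q, R) = (-1/5*0)*Q = 0*Q = 0)
(12 + I(0, X(-5)))**2 = (12 + 0)**2 = 12**2 = 144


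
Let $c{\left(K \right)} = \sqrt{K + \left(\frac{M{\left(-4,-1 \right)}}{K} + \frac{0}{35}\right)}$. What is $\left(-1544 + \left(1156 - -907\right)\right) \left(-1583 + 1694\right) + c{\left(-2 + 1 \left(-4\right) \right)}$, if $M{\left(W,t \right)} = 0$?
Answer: $57609 + i \sqrt{6} \approx 57609.0 + 2.4495 i$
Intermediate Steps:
$c{\left(K \right)} = \sqrt{K}$ ($c{\left(K \right)} = \sqrt{K + \left(\frac{0}{K} + \frac{0}{35}\right)} = \sqrt{K + \left(0 + 0 \cdot \frac{1}{35}\right)} = \sqrt{K + \left(0 + 0\right)} = \sqrt{K + 0} = \sqrt{K}$)
$\left(-1544 + \left(1156 - -907\right)\right) \left(-1583 + 1694\right) + c{\left(-2 + 1 \left(-4\right) \right)} = \left(-1544 + \left(1156 - -907\right)\right) \left(-1583 + 1694\right) + \sqrt{-2 + 1 \left(-4\right)} = \left(-1544 + \left(1156 + 907\right)\right) 111 + \sqrt{-2 - 4} = \left(-1544 + 2063\right) 111 + \sqrt{-6} = 519 \cdot 111 + i \sqrt{6} = 57609 + i \sqrt{6}$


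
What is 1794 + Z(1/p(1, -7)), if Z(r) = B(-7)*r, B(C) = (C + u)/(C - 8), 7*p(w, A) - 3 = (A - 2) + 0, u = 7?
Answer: 1794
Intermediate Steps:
p(w, A) = ⅐ + A/7 (p(w, A) = 3/7 + ((A - 2) + 0)/7 = 3/7 + ((-2 + A) + 0)/7 = 3/7 + (-2 + A)/7 = 3/7 + (-2/7 + A/7) = ⅐ + A/7)
B(C) = (7 + C)/(-8 + C) (B(C) = (C + 7)/(C - 8) = (7 + C)/(-8 + C))
Z(r) = 0 (Z(r) = ((7 - 7)/(-8 - 7))*r = (0/(-15))*r = (-1/15*0)*r = 0*r = 0)
1794 + Z(1/p(1, -7)) = 1794 + 0 = 1794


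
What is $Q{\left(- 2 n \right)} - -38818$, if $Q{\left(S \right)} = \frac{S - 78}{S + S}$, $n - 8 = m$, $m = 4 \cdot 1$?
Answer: $\frac{310561}{8} \approx 38820.0$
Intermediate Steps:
$m = 4$
$n = 12$ ($n = 8 + 4 = 12$)
$Q{\left(S \right)} = \frac{-78 + S}{2 S}$
$Q{\left(- 2 n \right)} - -38818 = \frac{-78 - 24}{2 \left(\left(-2\right) 12\right)} - -38818 = \frac{-78 - 24}{2 \left(-24\right)} + 38818 = \frac{1}{2} \left(- \frac{1}{24}\right) \left(-102\right) + 38818 = \frac{17}{8} + 38818 = \frac{310561}{8}$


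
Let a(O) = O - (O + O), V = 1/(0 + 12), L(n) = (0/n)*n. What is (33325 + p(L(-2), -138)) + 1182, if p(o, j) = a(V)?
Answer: 414083/12 ≈ 34507.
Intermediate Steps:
L(n) = 0 (L(n) = 0*n = 0)
V = 1/12 ≈ 0.083333
a(O) = -O (a(O) = O - 2*O = -O)
p(o, j) = -1/12 (p(o, j) = -1*1/12 = -1/12)
(33325 + p(L(-2), -138)) + 1182 = (33325 - 1/12) + 1182 = 399899/12 + 1182 = 414083/12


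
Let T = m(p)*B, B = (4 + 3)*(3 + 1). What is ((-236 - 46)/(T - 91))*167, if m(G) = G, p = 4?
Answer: -15698/7 ≈ -2242.6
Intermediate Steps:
B = 28 (B = 7*4 = 28)
T = 112 (T = 4*28 = 112)
((-236 - 46)/(T - 91))*167 = ((-236 - 46)/(112 - 91))*167 = -282/21*167 = -282*1/21*167 = -94/7*167 = -15698/7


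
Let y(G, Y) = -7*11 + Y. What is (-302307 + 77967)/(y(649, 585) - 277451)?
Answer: 224340/276943 ≈ 0.81006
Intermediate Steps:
y(G, Y) = -77 + Y
(-302307 + 77967)/(y(649, 585) - 277451) = (-302307 + 77967)/((-77 + 585) - 277451) = -224340/(508 - 277451) = -224340/(-276943) = -224340*(-1/276943) = 224340/276943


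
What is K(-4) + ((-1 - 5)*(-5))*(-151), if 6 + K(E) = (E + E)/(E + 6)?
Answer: -4540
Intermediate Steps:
K(E) = -6 + 2*E/(6 + E) (K(E) = -6 + (E + E)/(E + 6) = -6 + (2*E)/(6 + E) = -6 + 2*E/(6 + E))
K(-4) + ((-1 - 5)*(-5))*(-151) = 4*(-9 - 1*(-4))/(6 - 4) + ((-1 - 5)*(-5))*(-151) = 4*(-9 + 4)/2 - 6*(-5)*(-151) = 4*(½)*(-5) + 30*(-151) = -10 - 4530 = -4540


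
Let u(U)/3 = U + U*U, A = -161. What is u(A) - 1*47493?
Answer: 29787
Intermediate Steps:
u(U) = 3*U + 3*U**2 (u(U) = 3*(U + U*U) = 3*(U + U**2) = 3*U + 3*U**2)
u(A) - 1*47493 = 3*(-161)*(1 - 161) - 1*47493 = 3*(-161)*(-160) - 47493 = 77280 - 47493 = 29787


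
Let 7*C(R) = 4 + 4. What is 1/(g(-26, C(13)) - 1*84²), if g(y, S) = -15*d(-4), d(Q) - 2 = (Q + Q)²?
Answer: -1/8046 ≈ -0.00012429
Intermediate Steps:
d(Q) = 2 + 4*Q² (d(Q) = 2 + (Q + Q)² = 2 + (2*Q)² = 2 + 4*Q²)
C(R) = 8/7 (C(R) = (4 + 4)/7 = (⅐)*8 = 8/7)
g(y, S) = -990 (g(y, S) = -15*(2 + 4*(-4)²) = -15*(2 + 4*16) = -15*(2 + 64) = -15*66 = -990)
1/(g(-26, C(13)) - 1*84²) = 1/(-990 - 1*84²) = 1/(-990 - 1*7056) = 1/(-990 - 7056) = 1/(-8046) = -1/8046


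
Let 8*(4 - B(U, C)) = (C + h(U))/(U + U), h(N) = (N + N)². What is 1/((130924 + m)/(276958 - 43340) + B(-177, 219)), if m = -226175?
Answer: 110267696/5283984917 ≈ 0.020868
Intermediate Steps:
h(N) = 4*N² (h(N) = (2*N)² = 4*N²)
B(U, C) = 4 - (C + 4*U²)/(16*U) (B(U, C) = 4 - (C + 4*U²)/(8*(U + U)) = 4 - (C + 4*U²)/(8*(2*U)) = 4 - (C + 4*U²)*1/(2*U)/8 = 4 - (C + 4*U²)/(16*U))
1/((130924 + m)/(276958 - 43340) + B(-177, 219)) = 1/((130924 - 226175)/(276958 - 43340) + (4 - ¼*(-177) - 1/16*219/(-177))) = 1/(-95251/233618 + (4 + 177/4 - 1/16*219*(-1/177))) = 1/(-95251*1/233618 + (4 + 177/4 + 73/944)) = 1/(-95251/233618 + 45621/944) = 1/(5283984917/110267696) = 110267696/5283984917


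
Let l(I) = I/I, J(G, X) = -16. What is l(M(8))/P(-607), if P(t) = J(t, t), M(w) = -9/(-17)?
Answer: -1/16 ≈ -0.062500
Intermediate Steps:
M(w) = 9/17 (M(w) = -9*(-1/17) = 9/17)
l(I) = 1
P(t) = -16
l(M(8))/P(-607) = 1/(-16) = 1*(-1/16) = -1/16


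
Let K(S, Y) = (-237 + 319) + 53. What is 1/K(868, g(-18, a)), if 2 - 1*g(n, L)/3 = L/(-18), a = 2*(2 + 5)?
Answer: 1/135 ≈ 0.0074074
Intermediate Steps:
a = 14 (a = 2*7 = 14)
g(n, L) = 6 + L/6 (g(n, L) = 6 - 3*L/(-18) = 6 - 3*L*(-1)/18 = 6 - (-1)*L/6 = 6 + L/6)
K(S, Y) = 135 (K(S, Y) = 82 + 53 = 135)
1/K(868, g(-18, a)) = 1/135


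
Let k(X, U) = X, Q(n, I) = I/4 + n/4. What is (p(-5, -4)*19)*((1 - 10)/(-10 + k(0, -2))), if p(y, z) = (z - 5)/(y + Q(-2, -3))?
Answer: 3078/125 ≈ 24.624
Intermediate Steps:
Q(n, I) = I/4 + n/4 (Q(n, I) = I*(¼) + n*(¼) = I/4 + n/4)
p(y, z) = (-5 + z)/(-5/4 + y) (p(y, z) = (z - 5)/(y + ((¼)*(-3) + (¼)*(-2))) = (-5 + z)/(y + (-¾ - ½)) = (-5 + z)/(y - 5/4) = (-5 + z)/(-5/4 + y))
(p(-5, -4)*19)*((1 - 10)/(-10 + k(0, -2))) = ((4*(-5 - 4)/(-5 + 4*(-5)))*19)*((1 - 10)/(-10 + 0)) = ((4*(-9)/(-5 - 20))*19)*(-9/(-10)) = ((4*(-9)/(-25))*19)*(-9*(-⅒)) = ((4*(-1/25)*(-9))*19)*(9/10) = ((36/25)*19)*(9/10) = (684/25)*(9/10) = 3078/125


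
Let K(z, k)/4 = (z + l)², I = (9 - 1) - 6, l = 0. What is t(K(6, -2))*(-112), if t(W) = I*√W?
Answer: -2688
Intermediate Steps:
I = 2 (I = 8 - 6 = 2)
K(z, k) = 4*z² (K(z, k) = 4*(z + 0)² = 4*z²)
t(W) = 2*√W
t(K(6, -2))*(-112) = (2*√(4*6²))*(-112) = (2*√(4*36))*(-112) = (2*√144)*(-112) = (2*12)*(-112) = 24*(-112) = -2688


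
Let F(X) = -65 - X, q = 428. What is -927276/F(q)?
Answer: 927276/493 ≈ 1880.9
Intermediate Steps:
-927276/F(q) = -927276/(-65 - 1*428) = -927276/(-65 - 428) = -927276/(-493) = -927276*(-1/493) = 927276/493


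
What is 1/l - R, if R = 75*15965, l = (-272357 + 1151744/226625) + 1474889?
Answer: -326314581456182875/272524966244 ≈ -1.1974e+6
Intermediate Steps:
l = 272524966244/226625 (l = (-272357 + 1151744*(1/226625)) + 1474889 = (-272357 + 1151744/226625) + 1474889 = -61721753381/226625 + 1474889 = 272524966244/226625 ≈ 1.2025e+6)
R = 1197375
1/l - R = 1/(272524966244/226625) - 1*1197375 = 226625/272524966244 - 1197375 = -326314581456182875/272524966244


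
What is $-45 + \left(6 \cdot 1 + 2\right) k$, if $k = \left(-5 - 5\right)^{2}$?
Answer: $755$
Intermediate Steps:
$k = 100$ ($k = \left(-10\right)^{2} = 100$)
$-45 + \left(6 \cdot 1 + 2\right) k = -45 + \left(6 \cdot 1 + 2\right) 100 = -45 + \left(6 + 2\right) 100 = -45 + 8 \cdot 100 = -45 + 800 = 755$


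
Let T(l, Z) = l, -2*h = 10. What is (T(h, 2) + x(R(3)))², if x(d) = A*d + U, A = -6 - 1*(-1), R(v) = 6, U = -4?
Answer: 1521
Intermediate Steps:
h = -5 (h = -½*10 = -5)
A = -5 (A = -6 + 1 = -5)
x(d) = -4 - 5*d (x(d) = -5*d - 4 = -4 - 5*d)
(T(h, 2) + x(R(3)))² = (-5 + (-4 - 5*6))² = (-5 + (-4 - 30))² = (-5 - 34)² = (-39)² = 1521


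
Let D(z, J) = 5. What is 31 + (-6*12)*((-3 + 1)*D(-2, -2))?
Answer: 751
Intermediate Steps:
31 + (-6*12)*((-3 + 1)*D(-2, -2)) = 31 + (-6*12)*((-3 + 1)*5) = 31 - (-144)*5 = 31 - 72*(-10) = 31 + 720 = 751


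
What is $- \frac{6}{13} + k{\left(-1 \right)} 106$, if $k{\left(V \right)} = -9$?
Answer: $- \frac{12408}{13} \approx -954.46$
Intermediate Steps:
$- \frac{6}{13} + k{\left(-1 \right)} 106 = - \frac{6}{13} - 954 = - \frac{12408}{13}$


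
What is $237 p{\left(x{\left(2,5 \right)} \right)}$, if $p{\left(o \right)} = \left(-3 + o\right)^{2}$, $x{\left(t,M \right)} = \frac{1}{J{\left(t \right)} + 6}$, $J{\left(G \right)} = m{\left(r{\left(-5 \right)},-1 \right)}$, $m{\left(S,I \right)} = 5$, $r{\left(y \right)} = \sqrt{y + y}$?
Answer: $\frac{242688}{121} \approx 2005.7$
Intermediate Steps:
$r{\left(y \right)} = \sqrt{2} \sqrt{y}$ ($r{\left(y \right)} = \sqrt{2 y} = \sqrt{2} \sqrt{y}$)
$J{\left(G \right)} = 5$
$x{\left(t,M \right)} = \frac{1}{11}$ ($x{\left(t,M \right)} = \frac{1}{5 + 6} = \frac{1}{11}$)
$237 p{\left(x{\left(2,5 \right)} \right)} = 237 \left(-3 + \frac{1}{11}\right)^{2} = 237 \left(- \frac{32}{11}\right)^{2} = 237 \cdot \frac{1024}{121} = \frac{242688}{121}$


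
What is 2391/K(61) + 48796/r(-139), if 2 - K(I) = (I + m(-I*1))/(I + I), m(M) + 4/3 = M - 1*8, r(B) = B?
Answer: 42277387/52820 ≈ 800.41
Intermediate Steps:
m(M) = -28/3 + M (m(M) = -4/3 + (M - 1*8) = -4/3 + (M - 8) = -4/3 + (-8 + M) = -28/3 + M)
K(I) = 2 + 14/(3*I) (K(I) = 2 - (I + (-28/3 - I*1))/(I + I) = 2 - (I + (-28/3 - I))/(2*I) = 2 - (-28)*1/(2*I)/3 = 2 - (-14)/(3*I) = 2 + 14/(3*I))
2391/K(61) + 48796/r(-139) = 2391/(2 + (14/3)/61) + 48796/(-139) = 2391/(2 + (14/3)*(1/61)) + 48796*(-1/139) = 2391/(2 + 14/183) - 48796/139 = 2391/(380/183) - 48796/139 = 2391*(183/380) - 48796/139 = 437553/380 - 48796/139 = 42277387/52820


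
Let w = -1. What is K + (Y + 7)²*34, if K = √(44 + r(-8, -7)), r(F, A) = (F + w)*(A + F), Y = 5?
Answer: 4896 + √179 ≈ 4909.4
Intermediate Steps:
r(F, A) = (-1 + F)*(A + F) (r(F, A) = (F - 1)*(A + F) = (-1 + F)*(A + F))
K = √179 (K = √(44 + ((-8)² - 1*(-7) - 1*(-8) - 7*(-8))) = √(44 + (64 + 7 + 8 + 56)) = √(44 + 135) = √179 ≈ 13.379)
K + (Y + 7)²*34 = √179 + (5 + 7)²*34 = √179 + 12²*34 = √179 + 144*34 = √179 + 4896 = 4896 + √179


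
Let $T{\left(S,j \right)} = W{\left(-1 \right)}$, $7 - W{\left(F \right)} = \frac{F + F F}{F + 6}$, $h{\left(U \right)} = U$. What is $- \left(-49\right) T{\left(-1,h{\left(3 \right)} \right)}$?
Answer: $343$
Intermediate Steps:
$W{\left(F \right)} = 7 - \frac{F + F^{2}}{6 + F}$ ($W{\left(F \right)} = 7 - \frac{F + F F}{F + 6} = 7 - \frac{F + F^{2}}{6 + F}$)
$T{\left(S,j \right)} = 7$ ($T{\left(S,j \right)} = \frac{42 - \left(-1\right)^{2} + 6 \left(-1\right)}{6 - 1} = \frac{42 - 1 - 6}{5} = \frac{1}{5} \cdot 35 = 7$)
$- \left(-49\right) T{\left(-1,h{\left(3 \right)} \right)} = - \left(-49\right) 7 = \left(-1\right) \left(-343\right) = 343$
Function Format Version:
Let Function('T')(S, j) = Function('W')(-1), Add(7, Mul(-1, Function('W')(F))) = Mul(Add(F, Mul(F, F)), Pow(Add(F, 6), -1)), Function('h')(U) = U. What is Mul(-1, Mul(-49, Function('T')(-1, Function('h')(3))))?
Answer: 343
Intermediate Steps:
Function('W')(F) = Add(7, Mul(-1, Pow(Add(6, F), -1), Add(F, Pow(F, 2)))) (Function('W')(F) = Add(7, Mul(-1, Mul(Add(F, Mul(F, F)), Pow(Add(F, 6), -1)))) = Add(7, Mul(-1, Mul(Add(F, Pow(F, 2)), Pow(Add(6, F), -1)))) = Add(7, Mul(-1, Mul(Pow(Add(6, F), -1), Add(F, Pow(F, 2))))) = Add(7, Mul(-1, Pow(Add(6, F), -1), Add(F, Pow(F, 2)))))
Function('T')(S, j) = 7 (Function('T')(S, j) = Mul(Pow(Add(6, -1), -1), Add(42, Mul(-1, Pow(-1, 2)), Mul(6, -1))) = Mul(Pow(5, -1), Add(42, Mul(-1, 1), -6)) = Mul(Rational(1, 5), Add(42, -1, -6)) = Mul(Rational(1, 5), 35) = 7)
Mul(-1, Mul(-49, Function('T')(-1, Function('h')(3)))) = Mul(-1, Mul(-49, 7)) = Mul(-1, -343) = 343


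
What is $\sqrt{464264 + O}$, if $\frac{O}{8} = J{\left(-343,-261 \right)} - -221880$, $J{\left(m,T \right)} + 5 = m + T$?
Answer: $8 \sqrt{34913} \approx 1494.8$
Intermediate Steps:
$J{\left(m,T \right)} = -5 + T + m$ ($J{\left(m,T \right)} = -5 + \left(m + T\right) = -5 + \left(T + m\right) = -5 + T + m$)
$O = 1770168$ ($O = 8 \left(\left(-5 - 261 - 343\right) - -221880\right) = 8 \left(-609 + 221880\right) = 8 \cdot 221271 = 1770168$)
$\sqrt{464264 + O} = \sqrt{464264 + 1770168} = \sqrt{2234432} = 8 \sqrt{34913}$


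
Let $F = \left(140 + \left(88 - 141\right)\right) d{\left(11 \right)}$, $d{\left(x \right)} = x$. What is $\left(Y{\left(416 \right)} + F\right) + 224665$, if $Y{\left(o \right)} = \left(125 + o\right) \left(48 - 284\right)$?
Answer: $97946$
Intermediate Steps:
$Y{\left(o \right)} = -29500 - 236 o$ ($Y{\left(o \right)} = \left(125 + o\right) \left(-236\right) = -29500 - 236 o$)
$F = 957$ ($F = \left(140 + \left(88 - 141\right)\right) 11 = \left(140 - 53\right) 11 = 87 \cdot 11 = 957$)
$\left(Y{\left(416 \right)} + F\right) + 224665 = \left(\left(-29500 - 98176\right) + 957\right) + 224665 = \left(-127676 + 957\right) + 224665 = -126719 + 224665 = 97946$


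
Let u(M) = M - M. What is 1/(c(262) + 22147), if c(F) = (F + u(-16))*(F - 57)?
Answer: 1/75857 ≈ 1.3183e-5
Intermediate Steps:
u(M) = 0
c(F) = F*(-57 + F) (c(F) = (F + 0)*(F - 57) = F*(-57 + F))
1/(c(262) + 22147) = 1/(262*(-57 + 262) + 22147) = 1/(262*205 + 22147) = 1/(53710 + 22147) = 1/75857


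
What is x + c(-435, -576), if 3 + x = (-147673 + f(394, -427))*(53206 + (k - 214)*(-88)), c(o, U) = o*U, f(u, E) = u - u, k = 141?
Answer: -8805490433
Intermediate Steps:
f(u, E) = 0
c(o, U) = U*o
x = -8805740993 (x = -3 + (-147673 + 0)*(53206 + (141 - 214)*(-88)) = -3 - 147673*(53206 - 73*(-88)) = -3 - 147673*(53206 + 6424) = -3 - 147673*59630 = -3 - 8805740990 = -8805740993)
x + c(-435, -576) = -8805740993 - 576*(-435) = -8805740993 + 250560 = -8805490433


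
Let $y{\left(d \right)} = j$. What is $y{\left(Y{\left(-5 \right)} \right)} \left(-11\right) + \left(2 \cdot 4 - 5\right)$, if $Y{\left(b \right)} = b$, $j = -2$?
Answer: $25$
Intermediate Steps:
$y{\left(d \right)} = -2$
$y{\left(Y{\left(-5 \right)} \right)} \left(-11\right) + \left(2 \cdot 4 - 5\right) = \left(-2\right) \left(-11\right) + \left(2 \cdot 4 - 5\right) = 22 + \left(8 - 5\right) = 22 + 3 = 25$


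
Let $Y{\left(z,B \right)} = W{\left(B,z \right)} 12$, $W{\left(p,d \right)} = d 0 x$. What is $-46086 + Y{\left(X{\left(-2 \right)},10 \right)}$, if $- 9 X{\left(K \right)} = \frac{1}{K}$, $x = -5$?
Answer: $-46086$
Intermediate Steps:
$W{\left(p,d \right)} = 0$ ($W{\left(p,d \right)} = d 0 \left(-5\right) = 0 \left(-5\right) = 0$)
$X{\left(K \right)} = - \frac{1}{9 K}$
$Y{\left(z,B \right)} = 0$ ($Y{\left(z,B \right)} = 0 \cdot 12 = 0$)
$-46086 + Y{\left(X{\left(-2 \right)},10 \right)} = -46086 + 0 = -46086$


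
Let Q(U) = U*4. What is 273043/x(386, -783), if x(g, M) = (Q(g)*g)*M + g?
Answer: -273043/466655086 ≈ -0.00058511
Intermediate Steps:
Q(U) = 4*U
x(g, M) = g + 4*M*g**2 (x(g, M) = ((4*g)*g)*M + g = (4*g**2)*M + g = 4*M*g**2 + g = g + 4*M*g**2)
273043/x(386, -783) = 273043/((386*(1 + 4*(-783)*386))) = 273043/((386*(1 - 1208952))) = 273043/((386*(-1208951))) = 273043/(-466655086) = 273043*(-1/466655086) = -273043/466655086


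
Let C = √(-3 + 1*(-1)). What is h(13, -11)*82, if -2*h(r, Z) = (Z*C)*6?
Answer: 5412*I ≈ 5412.0*I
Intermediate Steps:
C = 2*I (C = √(-3 - 1) = √(-4) = 2*I ≈ 2.0*I)
h(r, Z) = -6*I*Z (h(r, Z) = -Z*(2*I)*6/2 = -2*I*Z*6/2 = -6*I*Z)
h(13, -11)*82 = -6*I*(-11)*82 = (66*I)*82 = 5412*I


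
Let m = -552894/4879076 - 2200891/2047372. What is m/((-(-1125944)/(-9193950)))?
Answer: 13641861364024691475/1405921740064166096 ≈ 9.7031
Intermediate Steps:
m = -2967573537821/2497320897068 (m = -552894*1/4879076 - 2200891*1/2047372 = -276447/2439538 - 2200891/2047372 = -2967573537821/2497320897068 ≈ -1.1883)
m/((-(-1125944)/(-9193950))) = -2967573537821/(2497320897068*((-(-1125944)/(-9193950)))) = -2967573537821/(2497320897068*((-(-1125944)*(-1)/9193950))) = -2967573537821/(2497320897068*((-1*562972/4596975))) = -2967573537821/(2497320897068*(-562972/4596975)) = -2967573537821/2497320897068*(-4596975/562972) = 13641861364024691475/1405921740064166096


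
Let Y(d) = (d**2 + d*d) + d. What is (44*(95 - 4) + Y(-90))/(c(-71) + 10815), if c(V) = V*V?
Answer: 10057/7928 ≈ 1.2685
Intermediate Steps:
c(V) = V**2
Y(d) = d + 2*d**2 (Y(d) = (d**2 + d**2) + d = 2*d**2 + d = d + 2*d**2)
(44*(95 - 4) + Y(-90))/(c(-71) + 10815) = (44*(95 - 4) - 90*(1 + 2*(-90)))/((-71)**2 + 10815) = (44*91 - 90*(1 - 180))/(5041 + 10815) = (4004 - 90*(-179))/15856 = (4004 + 16110)*(1/15856) = 20114*(1/15856) = 10057/7928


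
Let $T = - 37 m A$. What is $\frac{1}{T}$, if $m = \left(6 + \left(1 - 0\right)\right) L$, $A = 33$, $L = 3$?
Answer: $- \frac{1}{25641} \approx -3.9 \cdot 10^{-5}$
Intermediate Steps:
$m = 21$ ($m = \left(6 + \left(1 - 0\right)\right) 3 = \left(6 + \left(1 + 0\right)\right) 3 = \left(6 + 1\right) 3 = 7 \cdot 3 = 21$)
$T = -25641$ ($T = \left(-37\right) 21 \cdot 33 = \left(-777\right) 33 = -25641$)
$\frac{1}{T} = \frac{1}{-25641} = - \frac{1}{25641}$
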